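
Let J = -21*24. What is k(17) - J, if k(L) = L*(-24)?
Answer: 96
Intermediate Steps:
J = -504
k(L) = -24*L
k(17) - J = -24*17 - 1*(-504) = -408 + 504 = 96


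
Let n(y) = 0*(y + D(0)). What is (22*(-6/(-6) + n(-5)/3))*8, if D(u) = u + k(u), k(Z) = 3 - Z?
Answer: 176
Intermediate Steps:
D(u) = 3 (D(u) = u + (3 - u) = 3)
n(y) = 0 (n(y) = 0*(y + 3) = 0*(3 + y) = 0)
(22*(-6/(-6) + n(-5)/3))*8 = (22*(-6/(-6) + 0/3))*8 = (22*(-6*(-⅙) + 0*(⅓)))*8 = (22*(1 + 0))*8 = (22*1)*8 = 22*8 = 176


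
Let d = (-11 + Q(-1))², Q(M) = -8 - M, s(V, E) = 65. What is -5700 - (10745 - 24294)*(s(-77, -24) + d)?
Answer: 5264861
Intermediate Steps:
d = 324 (d = (-11 + (-8 - 1*(-1)))² = (-11 + (-8 + 1))² = (-11 - 7)² = (-18)² = 324)
-5700 - (10745 - 24294)*(s(-77, -24) + d) = -5700 - (10745 - 24294)*(65 + 324) = -5700 - (-13549)*389 = -5700 - 1*(-5270561) = -5700 + 5270561 = 5264861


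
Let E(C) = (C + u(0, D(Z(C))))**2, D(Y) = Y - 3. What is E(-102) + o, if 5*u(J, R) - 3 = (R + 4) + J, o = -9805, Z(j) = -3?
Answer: 13956/25 ≈ 558.24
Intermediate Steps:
D(Y) = -3 + Y
u(J, R) = 7/5 + J/5 + R/5 (u(J, R) = 3/5 + ((R + 4) + J)/5 = 3/5 + ((4 + R) + J)/5 = 3/5 + (4 + J + R)/5 = 3/5 + (4/5 + J/5 + R/5) = 7/5 + J/5 + R/5)
E(C) = (1/5 + C)**2 (E(C) = (C + (7/5 + (1/5)*0 + (-3 - 3)/5))**2 = (C + (7/5 + 0 + (1/5)*(-6)))**2 = (C + (7/5 + 0 - 6/5))**2 = (C + 1/5)**2 = (1/5 + C)**2)
E(-102) + o = (1 + 5*(-102))**2/25 - 9805 = (1 - 510)**2/25 - 9805 = (1/25)*(-509)**2 - 9805 = (1/25)*259081 - 9805 = 259081/25 - 9805 = 13956/25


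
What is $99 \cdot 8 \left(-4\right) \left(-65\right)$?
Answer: $205920$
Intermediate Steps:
$99 \cdot 8 \left(-4\right) \left(-65\right) = 99 \left(-32\right) \left(-65\right) = \left(-3168\right) \left(-65\right) = 205920$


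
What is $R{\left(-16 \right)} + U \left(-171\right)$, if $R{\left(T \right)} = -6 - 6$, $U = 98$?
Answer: $-16770$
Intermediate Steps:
$R{\left(T \right)} = -12$
$R{\left(-16 \right)} + U \left(-171\right) = -12 + 98 \left(-171\right) = -12 - 16758 = -16770$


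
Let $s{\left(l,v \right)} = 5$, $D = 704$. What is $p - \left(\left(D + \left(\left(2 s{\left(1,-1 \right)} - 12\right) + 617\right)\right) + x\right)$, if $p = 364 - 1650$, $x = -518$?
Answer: $-2087$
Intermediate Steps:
$p = -1286$ ($p = 364 - 1650 = -1286$)
$p - \left(\left(D + \left(\left(2 s{\left(1,-1 \right)} - 12\right) + 617\right)\right) + x\right) = -1286 - \left(\left(704 + \left(\left(2 \cdot 5 - 12\right) + 617\right)\right) - 518\right) = -1286 - \left(\left(704 + \left(\left(10 - 12\right) + 617\right)\right) - 518\right) = -1286 - \left(\left(704 + \left(-2 + 617\right)\right) - 518\right) = -1286 - \left(\left(704 + 615\right) - 518\right) = -1286 - \left(1319 - 518\right) = -1286 - 801 = -2087$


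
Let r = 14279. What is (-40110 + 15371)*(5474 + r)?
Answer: -488669467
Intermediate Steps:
(-40110 + 15371)*(5474 + r) = (-40110 + 15371)*(5474 + 14279) = -24739*19753 = -488669467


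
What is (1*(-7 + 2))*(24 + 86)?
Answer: -550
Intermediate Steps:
(1*(-7 + 2))*(24 + 86) = (1*(-5))*110 = -5*110 = -550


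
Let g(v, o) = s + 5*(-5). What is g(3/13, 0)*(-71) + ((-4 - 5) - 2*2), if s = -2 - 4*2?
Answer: 2472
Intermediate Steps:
s = -10 (s = -2 - 8 = -10)
g(v, o) = -35 (g(v, o) = -10 + 5*(-5) = -10 - 25 = -35)
g(3/13, 0)*(-71) + ((-4 - 5) - 2*2) = -35*(-71) + ((-4 - 5) - 2*2) = 2485 + (-9 - 4) = 2485 - 13 = 2472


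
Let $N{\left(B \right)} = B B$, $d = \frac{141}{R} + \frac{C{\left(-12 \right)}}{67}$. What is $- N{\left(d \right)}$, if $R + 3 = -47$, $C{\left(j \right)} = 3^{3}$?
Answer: $- \frac{65561409}{11222500} \approx -5.842$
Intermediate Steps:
$C{\left(j \right)} = 27$
$R = -50$ ($R = -3 - 47 = -50$)
$d = - \frac{8097}{3350}$ ($d = \frac{141}{-50} + \frac{27}{67} = 141 \left(- \frac{1}{50}\right) + 27 \cdot \frac{1}{67} = - \frac{141}{50} + \frac{27}{67} = - \frac{8097}{3350} \approx -2.417$)
$N{\left(B \right)} = B^{2}$
$- N{\left(d \right)} = - \left(- \frac{8097}{3350}\right)^{2} = \left(-1\right) \frac{65561409}{11222500} = - \frac{65561409}{11222500}$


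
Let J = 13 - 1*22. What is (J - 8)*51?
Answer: -867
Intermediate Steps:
J = -9 (J = 13 - 22 = -9)
(J - 8)*51 = (-9 - 8)*51 = -17*51 = -867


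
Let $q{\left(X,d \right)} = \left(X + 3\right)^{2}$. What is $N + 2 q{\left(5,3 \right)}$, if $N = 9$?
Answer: $137$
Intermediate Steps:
$q{\left(X,d \right)} = \left(3 + X\right)^{2}$
$N + 2 q{\left(5,3 \right)} = 9 + 2 \left(3 + 5\right)^{2} = 9 + 2 \cdot 8^{2} = 9 + 2 \cdot 64 = 9 + 128 = 137$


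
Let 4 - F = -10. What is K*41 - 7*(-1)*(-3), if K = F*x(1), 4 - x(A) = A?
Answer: 1701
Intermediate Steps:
F = 14 (F = 4 - 1*(-10) = 4 + 10 = 14)
x(A) = 4 - A
K = 42 (K = 14*(4 - 1*1) = 14*(4 - 1) = 14*3 = 42)
K*41 - 7*(-1)*(-3) = 42*41 - 7*(-1)*(-3) = 1722 + 7*(-3) = 1722 - 21 = 1701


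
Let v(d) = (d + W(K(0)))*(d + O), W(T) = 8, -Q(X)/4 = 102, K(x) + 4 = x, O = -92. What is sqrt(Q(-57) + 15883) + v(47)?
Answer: -2475 + 5*sqrt(619) ≈ -2350.6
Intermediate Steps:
K(x) = -4 + x
Q(X) = -408 (Q(X) = -4*102 = -408)
v(d) = (-92 + d)*(8 + d) (v(d) = (d + 8)*(d - 92) = (8 + d)*(-92 + d) = (-92 + d)*(8 + d))
sqrt(Q(-57) + 15883) + v(47) = sqrt(-408 + 15883) + (-736 + 47**2 - 84*47) = sqrt(15475) + (-736 + 2209 - 3948) = 5*sqrt(619) - 2475 = -2475 + 5*sqrt(619)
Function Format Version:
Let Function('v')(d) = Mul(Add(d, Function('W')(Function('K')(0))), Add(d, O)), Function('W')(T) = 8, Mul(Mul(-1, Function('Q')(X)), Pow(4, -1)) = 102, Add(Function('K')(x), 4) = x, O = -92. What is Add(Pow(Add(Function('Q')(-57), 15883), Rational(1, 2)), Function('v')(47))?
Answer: Add(-2475, Mul(5, Pow(619, Rational(1, 2)))) ≈ -2350.6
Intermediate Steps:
Function('K')(x) = Add(-4, x)
Function('Q')(X) = -408 (Function('Q')(X) = Mul(-4, 102) = -408)
Function('v')(d) = Mul(Add(-92, d), Add(8, d)) (Function('v')(d) = Mul(Add(d, 8), Add(d, -92)) = Mul(Add(8, d), Add(-92, d)) = Mul(Add(-92, d), Add(8, d)))
Add(Pow(Add(Function('Q')(-57), 15883), Rational(1, 2)), Function('v')(47)) = Add(Pow(Add(-408, 15883), Rational(1, 2)), Add(-736, Pow(47, 2), Mul(-84, 47))) = Add(Pow(15475, Rational(1, 2)), Add(-736, 2209, -3948)) = Add(Mul(5, Pow(619, Rational(1, 2))), -2475) = Add(-2475, Mul(5, Pow(619, Rational(1, 2))))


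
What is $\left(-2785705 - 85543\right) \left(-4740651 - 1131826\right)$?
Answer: $16861337841296$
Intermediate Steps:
$\left(-2785705 - 85543\right) \left(-4740651 - 1131826\right) = \left(-2871248\right) \left(-5872477\right) = 16861337841296$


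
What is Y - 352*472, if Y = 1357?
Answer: -164787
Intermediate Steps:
Y - 352*472 = 1357 - 352*472 = 1357 - 166144 = -164787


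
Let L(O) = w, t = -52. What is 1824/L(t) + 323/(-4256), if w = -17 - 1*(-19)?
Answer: 204271/224 ≈ 911.92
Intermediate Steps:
w = 2 (w = -17 + 19 = 2)
L(O) = 2
1824/L(t) + 323/(-4256) = 1824/2 + 323/(-4256) = 1824*(½) + 323*(-1/4256) = 912 - 17/224 = 204271/224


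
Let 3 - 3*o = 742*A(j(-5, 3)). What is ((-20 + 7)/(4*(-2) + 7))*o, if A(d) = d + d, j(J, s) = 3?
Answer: -19279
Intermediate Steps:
A(d) = 2*d
o = -1483 (o = 1 - 742*2*3/3 = 1 - 742*6/3 = 1 - ⅓*4452 = 1 - 1484 = -1483)
((-20 + 7)/(4*(-2) + 7))*o = ((-20 + 7)/(4*(-2) + 7))*(-1483) = -13/(-8 + 7)*(-1483) = -13/(-1)*(-1483) = -13*(-1)*(-1483) = 13*(-1483) = -19279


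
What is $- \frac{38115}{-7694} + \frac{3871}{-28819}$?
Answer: $\frac{152664673}{31676198} \approx 4.8195$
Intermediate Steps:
$- \frac{38115}{-7694} + \frac{3871}{-28819} = \left(-38115\right) \left(- \frac{1}{7694}\right) + 3871 \left(- \frac{1}{28819}\right) = \frac{38115}{7694} - \frac{553}{4117} = \frac{152664673}{31676198}$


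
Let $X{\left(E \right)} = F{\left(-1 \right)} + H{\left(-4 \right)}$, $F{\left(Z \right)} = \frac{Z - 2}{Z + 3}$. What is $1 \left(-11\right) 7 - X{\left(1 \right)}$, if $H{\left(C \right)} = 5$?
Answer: $- \frac{161}{2} \approx -80.5$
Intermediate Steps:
$F{\left(Z \right)} = \frac{-2 + Z}{3 + Z}$
$X{\left(E \right)} = \frac{7}{2}$ ($X{\left(E \right)} = \frac{-2 - 1}{3 - 1} + 5 = \frac{1}{2} \left(-3\right) + 5 = - \frac{3}{2} + 5 = \frac{7}{2}$)
$1 \left(-11\right) 7 - X{\left(1 \right)} = 1 \left(-11\right) 7 - \frac{7}{2} = \left(-11\right) 7 - \frac{7}{2} = -77 - \frac{7}{2} = - \frac{161}{2}$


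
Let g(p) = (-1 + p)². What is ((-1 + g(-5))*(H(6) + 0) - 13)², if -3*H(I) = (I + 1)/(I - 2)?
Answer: 160801/144 ≈ 1116.7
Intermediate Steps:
H(I) = -(1 + I)/(3*(-2 + I)) (H(I) = -(I + 1)/(3*(I - 2)) = -(1 + I)/(3*(-2 + I)))
((-1 + g(-5))*(H(6) + 0) - 13)² = ((-1 + (-1 - 5)²)*((-1 - 1*6)/(3*(-2 + 6)) + 0) - 13)² = ((-1 + (-6)²)*((⅓)*(-1 - 6)/4 + 0) - 13)² = ((-1 + 36)*((⅓)*(¼)*(-7) + 0) - 13)² = (35*(-7/12 + 0) - 13)² = (35*(-7/12) - 13)² = (-245/12 - 13)² = (-401/12)² = 160801/144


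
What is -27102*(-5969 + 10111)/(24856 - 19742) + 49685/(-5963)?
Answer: -334819751591/15247391 ≈ -21959.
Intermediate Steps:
-27102*(-5969 + 10111)/(24856 - 19742) + 49685/(-5963) = -27102/(5114/4142) + 49685*(-1/5963) = -27102/(5114*(1/4142)) - 49685/5963 = -27102/2557/2071 - 49685/5963 = -27102*2071/2557 - 49685/5963 = -56128242/2557 - 49685/5963 = -334819751591/15247391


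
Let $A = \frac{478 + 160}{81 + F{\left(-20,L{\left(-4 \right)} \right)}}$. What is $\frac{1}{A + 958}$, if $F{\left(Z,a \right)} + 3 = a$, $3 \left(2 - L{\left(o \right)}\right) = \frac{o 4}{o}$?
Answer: $\frac{118}{114001} \approx 0.0010351$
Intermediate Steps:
$L{\left(o \right)} = \frac{2}{3}$ ($L{\left(o \right)} = 2 - \frac{o 4 \frac{1}{o}}{3} = 2 - \frac{4 o \frac{1}{o}}{3} = 2 - \frac{4}{3} = \frac{2}{3}$)
$F{\left(Z,a \right)} = -3 + a$
$A = \frac{957}{118}$ ($A = \frac{478 + 160}{81 + \left(-3 + \frac{2}{3}\right)} = \frac{638}{81 - \frac{7}{3}} = \frac{638}{\frac{236}{3}} = 638 \cdot \frac{3}{236} = \frac{957}{118} \approx 8.1102$)
$\frac{1}{A + 958} = \frac{1}{\frac{957}{118} + 958} = \frac{1}{\frac{114001}{118}} = \frac{118}{114001}$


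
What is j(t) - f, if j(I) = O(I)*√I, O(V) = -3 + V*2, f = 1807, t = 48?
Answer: -1807 + 372*√3 ≈ -1162.7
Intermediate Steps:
O(V) = -3 + 2*V
j(I) = √I*(-3 + 2*I) (j(I) = (-3 + 2*I)*√I = √I*(-3 + 2*I))
j(t) - f = √48*(-3 + 2*48) - 1*1807 = (4*√3)*(-3 + 96) - 1807 = (4*√3)*93 - 1807 = 372*√3 - 1807 = -1807 + 372*√3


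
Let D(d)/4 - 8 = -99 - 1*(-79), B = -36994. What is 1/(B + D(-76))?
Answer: -1/37042 ≈ -2.6996e-5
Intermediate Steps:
D(d) = -48 (D(d) = 32 + 4*(-99 - 1*(-79)) = 32 + 4*(-99 + 79) = 32 + 4*(-20) = 32 - 80 = -48)
1/(B + D(-76)) = 1/(-36994 - 48) = 1/(-37042) = -1/37042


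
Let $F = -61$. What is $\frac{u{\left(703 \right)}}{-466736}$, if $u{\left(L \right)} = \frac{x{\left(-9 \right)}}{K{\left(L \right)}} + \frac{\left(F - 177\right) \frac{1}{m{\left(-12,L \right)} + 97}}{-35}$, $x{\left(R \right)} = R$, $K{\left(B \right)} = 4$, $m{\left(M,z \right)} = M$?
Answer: $\frac{7}{1505600} \approx 4.6493 \cdot 10^{-6}$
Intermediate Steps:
$u{\left(L \right)} = - \frac{217}{100}$ ($u{\left(L \right)} = - \frac{9}{4} + \frac{\left(-61 - 177\right) \frac{1}{-12 + 97}}{-35} = \left(-9\right) \frac{1}{4} + - \frac{238}{85} \left(- \frac{1}{35}\right) = - \frac{9}{4} + \left(-238\right) \frac{1}{85} \left(- \frac{1}{35}\right) = - \frac{9}{4} - - \frac{2}{25} = - \frac{9}{4} + \frac{2}{25} = - \frac{217}{100}$)
$\frac{u{\left(703 \right)}}{-466736} = - \frac{217}{100 \left(-466736\right)} = \left(- \frac{217}{100}\right) \left(- \frac{1}{466736}\right) = \frac{7}{1505600}$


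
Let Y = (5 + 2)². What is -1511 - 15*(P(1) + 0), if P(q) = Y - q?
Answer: -2231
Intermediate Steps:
Y = 49 (Y = 7² = 49)
P(q) = 49 - q
-1511 - 15*(P(1) + 0) = -1511 - 15*((49 - 1*1) + 0) = -1511 - 15*((49 - 1) + 0) = -1511 - 15*(48 + 0) = -1511 - 15*48 = -1511 - 1*720 = -1511 - 720 = -2231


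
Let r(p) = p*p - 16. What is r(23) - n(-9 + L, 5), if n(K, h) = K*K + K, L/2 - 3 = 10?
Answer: 207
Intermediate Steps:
L = 26 (L = 6 + 2*10 = 6 + 20 = 26)
r(p) = -16 + p² (r(p) = p² - 16 = -16 + p²)
n(K, h) = K + K² (n(K, h) = K² + K = K + K²)
r(23) - n(-9 + L, 5) = (-16 + 23²) - (-9 + 26)*(1 + (-9 + 26)) = (-16 + 529) - 17*(1 + 17) = 513 - 17*18 = 513 - 1*306 = 513 - 306 = 207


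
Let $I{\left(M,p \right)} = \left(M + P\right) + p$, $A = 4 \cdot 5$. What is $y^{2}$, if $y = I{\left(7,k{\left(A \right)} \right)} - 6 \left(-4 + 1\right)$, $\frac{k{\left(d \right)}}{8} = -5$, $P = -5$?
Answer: $400$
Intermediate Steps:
$A = 20$
$k{\left(d \right)} = -40$ ($k{\left(d \right)} = 8 \left(-5\right) = -40$)
$I{\left(M,p \right)} = -5 + M + p$ ($I{\left(M,p \right)} = \left(M - 5\right) + p = \left(-5 + M\right) + p = -5 + M + p$)
$y = -20$ ($y = \left(-5 + 7 - 40\right) - 6 \left(-4 + 1\right) = -38 - 6 \left(-3\right) = -38 - -18 = -38 + 18 = -20$)
$y^{2} = \left(-20\right)^{2} = 400$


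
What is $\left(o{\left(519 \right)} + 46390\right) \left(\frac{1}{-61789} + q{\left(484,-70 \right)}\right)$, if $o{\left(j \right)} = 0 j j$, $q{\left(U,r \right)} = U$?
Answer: $\frac{1387333541250}{61789} \approx 2.2453 \cdot 10^{7}$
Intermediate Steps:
$o{\left(j \right)} = 0$ ($o{\left(j \right)} = 0 j = 0$)
$\left(o{\left(519 \right)} + 46390\right) \left(\frac{1}{-61789} + q{\left(484,-70 \right)}\right) = \left(0 + 46390\right) \left(\frac{1}{-61789} + 484\right) = 46390 \left(- \frac{1}{61789} + 484\right) = 46390 \cdot \frac{29905875}{61789} = \frac{1387333541250}{61789}$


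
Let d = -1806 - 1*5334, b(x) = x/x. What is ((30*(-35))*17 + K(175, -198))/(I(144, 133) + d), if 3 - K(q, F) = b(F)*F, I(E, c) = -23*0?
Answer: 5883/2380 ≈ 2.4718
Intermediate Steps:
I(E, c) = 0
b(x) = 1
d = -7140 (d = -1806 - 5334 = -7140)
K(q, F) = 3 - F
((30*(-35))*17 + K(175, -198))/(I(144, 133) + d) = ((30*(-35))*17 + (3 - 1*(-198)))/(0 - 7140) = (-1050*17 + (3 + 198))/(-7140) = (-17850 + 201)*(-1/7140) = -17649*(-1/7140) = 5883/2380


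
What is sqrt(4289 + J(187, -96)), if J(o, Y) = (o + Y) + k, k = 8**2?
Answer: 2*sqrt(1111) ≈ 66.663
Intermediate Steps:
k = 64
J(o, Y) = 64 + Y + o (J(o, Y) = (o + Y) + 64 = (Y + o) + 64 = 64 + Y + o)
sqrt(4289 + J(187, -96)) = sqrt(4289 + (64 - 96 + 187)) = sqrt(4289 + 155) = sqrt(4444) = 2*sqrt(1111)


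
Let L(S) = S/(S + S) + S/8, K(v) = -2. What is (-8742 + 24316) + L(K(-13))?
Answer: 62297/4 ≈ 15574.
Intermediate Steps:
L(S) = 1/2 + S/8 (L(S) = S/((2*S)) + S*(1/8) = S*(1/(2*S)) + S/8 = 1/2 + S/8)
(-8742 + 24316) + L(K(-13)) = (-8742 + 24316) + (1/2 + (1/8)*(-2)) = 15574 + (1/2 - 1/4) = 15574 + 1/4 = 62297/4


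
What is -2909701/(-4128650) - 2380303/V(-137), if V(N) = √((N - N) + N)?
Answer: 2909701/4128650 + 2380303*I*√137/137 ≈ 0.70476 + 2.0336e+5*I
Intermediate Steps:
V(N) = √N (V(N) = √(0 + N) = √N)
-2909701/(-4128650) - 2380303/V(-137) = -2909701/(-4128650) - 2380303*(-I*√137/137) = -2909701*(-1/4128650) - 2380303*(-I*√137/137) = 2909701/4128650 - (-2380303)*I*√137/137 = 2909701/4128650 + 2380303*I*√137/137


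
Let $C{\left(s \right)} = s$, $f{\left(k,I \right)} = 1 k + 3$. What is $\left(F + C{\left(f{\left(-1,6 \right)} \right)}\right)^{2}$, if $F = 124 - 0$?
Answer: $15876$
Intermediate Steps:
$f{\left(k,I \right)} = 3 + k$ ($f{\left(k,I \right)} = k + 3 = 3 + k$)
$F = 124$ ($F = 124 + 0 = 124$)
$\left(F + C{\left(f{\left(-1,6 \right)} \right)}\right)^{2} = \left(124 + \left(3 - 1\right)\right)^{2} = \left(124 + 2\right)^{2} = 126^{2} = 15876$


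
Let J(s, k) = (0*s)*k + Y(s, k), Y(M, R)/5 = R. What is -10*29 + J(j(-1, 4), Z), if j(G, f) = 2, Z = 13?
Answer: -225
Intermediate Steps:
Y(M, R) = 5*R
J(s, k) = 5*k (J(s, k) = (0*s)*k + 5*k = 0*k + 5*k = 0 + 5*k = 5*k)
-10*29 + J(j(-1, 4), Z) = -10*29 + 5*13 = -290 + 65 = -225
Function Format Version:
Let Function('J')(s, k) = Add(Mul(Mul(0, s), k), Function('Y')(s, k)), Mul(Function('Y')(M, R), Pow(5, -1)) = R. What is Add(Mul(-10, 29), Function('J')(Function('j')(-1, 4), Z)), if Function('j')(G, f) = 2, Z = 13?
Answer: -225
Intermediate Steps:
Function('Y')(M, R) = Mul(5, R)
Function('J')(s, k) = Mul(5, k) (Function('J')(s, k) = Add(Mul(Mul(0, s), k), Mul(5, k)) = Add(Mul(0, k), Mul(5, k)) = Add(0, Mul(5, k)) = Mul(5, k))
Add(Mul(-10, 29), Function('J')(Function('j')(-1, 4), Z)) = Add(Mul(-10, 29), Mul(5, 13)) = Add(-290, 65) = -225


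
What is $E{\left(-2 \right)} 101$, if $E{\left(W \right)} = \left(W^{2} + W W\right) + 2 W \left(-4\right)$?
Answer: $2424$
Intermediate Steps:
$E{\left(W \right)} = - 8 W + 2 W^{2}$ ($E{\left(W \right)} = \left(W^{2} + W^{2}\right) - 8 W = 2 W^{2} - 8 W = - 8 W + 2 W^{2}$)
$E{\left(-2 \right)} 101 = 2 \left(-2\right) \left(-4 - 2\right) 101 = 2 \left(-2\right) \left(-6\right) 101 = 24 \cdot 101 = 2424$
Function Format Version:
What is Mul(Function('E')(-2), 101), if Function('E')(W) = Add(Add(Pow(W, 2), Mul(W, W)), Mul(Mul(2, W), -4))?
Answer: 2424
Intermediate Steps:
Function('E')(W) = Add(Mul(-8, W), Mul(2, Pow(W, 2))) (Function('E')(W) = Add(Add(Pow(W, 2), Pow(W, 2)), Mul(-8, W)) = Add(Mul(2, Pow(W, 2)), Mul(-8, W)) = Add(Mul(-8, W), Mul(2, Pow(W, 2))))
Mul(Function('E')(-2), 101) = Mul(Mul(2, -2, Add(-4, -2)), 101) = Mul(Mul(2, -2, -6), 101) = Mul(24, 101) = 2424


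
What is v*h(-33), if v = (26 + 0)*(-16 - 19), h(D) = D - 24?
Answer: 51870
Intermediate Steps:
h(D) = -24 + D
v = -910 (v = 26*(-35) = -910)
v*h(-33) = -910*(-24 - 33) = -910*(-57) = 51870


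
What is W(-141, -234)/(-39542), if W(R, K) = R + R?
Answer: 141/19771 ≈ 0.0071317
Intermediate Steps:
W(R, K) = 2*R
W(-141, -234)/(-39542) = (2*(-141))/(-39542) = -282*(-1/39542) = 141/19771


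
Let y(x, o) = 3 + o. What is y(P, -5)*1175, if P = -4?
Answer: -2350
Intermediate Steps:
y(P, -5)*1175 = (3 - 5)*1175 = -2*1175 = -2350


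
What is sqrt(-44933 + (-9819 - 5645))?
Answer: I*sqrt(60397) ≈ 245.76*I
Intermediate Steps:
sqrt(-44933 + (-9819 - 5645)) = sqrt(-44933 - 15464) = sqrt(-60397) = I*sqrt(60397)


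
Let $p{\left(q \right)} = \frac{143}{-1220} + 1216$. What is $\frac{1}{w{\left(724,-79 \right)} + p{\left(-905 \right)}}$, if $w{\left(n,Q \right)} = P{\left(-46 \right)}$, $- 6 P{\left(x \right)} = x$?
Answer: $\frac{3660}{4478191} \approx 0.00081729$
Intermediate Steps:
$P{\left(x \right)} = - \frac{x}{6}$
$w{\left(n,Q \right)} = \frac{23}{3}$ ($w{\left(n,Q \right)} = \left(- \frac{1}{6}\right) \left(-46\right) = \frac{23}{3}$)
$p{\left(q \right)} = \frac{1483377}{1220}$ ($p{\left(q \right)} = 143 \left(- \frac{1}{1220}\right) + 1216 = - \frac{143}{1220} + 1216 = \frac{1483377}{1220}$)
$\frac{1}{w{\left(724,-79 \right)} + p{\left(-905 \right)}} = \frac{1}{\frac{23}{3} + \frac{1483377}{1220}} = \frac{1}{\frac{4478191}{3660}} = \frac{3660}{4478191}$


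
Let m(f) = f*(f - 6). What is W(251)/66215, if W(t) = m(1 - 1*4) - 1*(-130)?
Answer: 157/66215 ≈ 0.0023711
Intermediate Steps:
m(f) = f*(-6 + f)
W(t) = 157 (W(t) = (1 - 1*4)*(-6 + (1 - 1*4)) - 1*(-130) = (1 - 4)*(-6 + (1 - 4)) + 130 = -3*(-6 - 3) + 130 = -3*(-9) + 130 = 27 + 130 = 157)
W(251)/66215 = 157/66215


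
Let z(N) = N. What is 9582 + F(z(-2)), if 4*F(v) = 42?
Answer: 19185/2 ≈ 9592.5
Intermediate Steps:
F(v) = 21/2 (F(v) = (1/4)*42 = 21/2)
9582 + F(z(-2)) = 9582 + 21/2 = 19185/2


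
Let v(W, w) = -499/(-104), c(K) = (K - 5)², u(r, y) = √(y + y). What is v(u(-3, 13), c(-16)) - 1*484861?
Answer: -50425045/104 ≈ -4.8486e+5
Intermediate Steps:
u(r, y) = √2*√y (u(r, y) = √(2*y) = √2*√y)
c(K) = (-5 + K)²
v(W, w) = 499/104 (v(W, w) = -499*(-1/104) = 499/104)
v(u(-3, 13), c(-16)) - 1*484861 = 499/104 - 1*484861 = 499/104 - 484861 = -50425045/104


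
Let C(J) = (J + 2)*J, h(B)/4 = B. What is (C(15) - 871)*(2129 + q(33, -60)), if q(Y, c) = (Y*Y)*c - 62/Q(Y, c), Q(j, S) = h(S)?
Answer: 584067253/15 ≈ 3.8938e+7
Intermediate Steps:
h(B) = 4*B
Q(j, S) = 4*S
C(J) = J*(2 + J) (C(J) = (2 + J)*J = J*(2 + J))
q(Y, c) = -31/(2*c) + c*Y² (q(Y, c) = (Y*Y)*c - 62*1/(4*c) = Y²*c - 31/(2*c) = c*Y² - 31/(2*c) = -31/(2*c) + c*Y²)
(C(15) - 871)*(2129 + q(33, -60)) = (15*(2 + 15) - 871)*(2129 + (-31/2/(-60) - 60*33²)) = (15*17 - 871)*(2129 + (-31/2*(-1/60) - 60*1089)) = (255 - 871)*(2129 + (31/120 - 65340)) = -616*(2129 - 7840769/120) = -616*(-7585289/120) = 584067253/15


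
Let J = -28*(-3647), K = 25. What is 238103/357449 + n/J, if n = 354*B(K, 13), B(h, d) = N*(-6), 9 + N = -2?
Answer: 8166391096/9125315521 ≈ 0.89492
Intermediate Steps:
N = -11 (N = -9 - 2 = -11)
B(h, d) = 66 (B(h, d) = -11*(-6) = 66)
n = 23364 (n = 354*66 = 23364)
J = 102116
238103/357449 + n/J = 238103/357449 + 23364/102116 = 238103*(1/357449) + 23364*(1/102116) = 238103/357449 + 5841/25529 = 8166391096/9125315521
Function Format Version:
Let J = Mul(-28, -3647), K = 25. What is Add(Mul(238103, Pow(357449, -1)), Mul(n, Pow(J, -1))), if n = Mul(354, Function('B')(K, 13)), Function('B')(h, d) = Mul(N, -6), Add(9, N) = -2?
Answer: Rational(8166391096, 9125315521) ≈ 0.89492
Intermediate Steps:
N = -11 (N = Add(-9, -2) = -11)
Function('B')(h, d) = 66 (Function('B')(h, d) = Mul(-11, -6) = 66)
n = 23364 (n = Mul(354, 66) = 23364)
J = 102116
Add(Mul(238103, Pow(357449, -1)), Mul(n, Pow(J, -1))) = Add(Mul(238103, Pow(357449, -1)), Mul(23364, Pow(102116, -1))) = Add(Mul(238103, Rational(1, 357449)), Mul(23364, Rational(1, 102116))) = Add(Rational(238103, 357449), Rational(5841, 25529)) = Rational(8166391096, 9125315521)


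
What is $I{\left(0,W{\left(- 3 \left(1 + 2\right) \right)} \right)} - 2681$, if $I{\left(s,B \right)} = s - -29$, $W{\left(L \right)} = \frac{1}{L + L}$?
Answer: $-2652$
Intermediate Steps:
$W{\left(L \right)} = \frac{1}{2 L}$
$I{\left(s,B \right)} = 29 + s$ ($I{\left(s,B \right)} = s + 29 = 29 + s$)
$I{\left(0,W{\left(- 3 \left(1 + 2\right) \right)} \right)} - 2681 = \left(29 + 0\right) - 2681 = 29 - 2681 = -2652$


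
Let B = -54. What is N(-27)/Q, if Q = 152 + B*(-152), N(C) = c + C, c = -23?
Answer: -5/836 ≈ -0.0059809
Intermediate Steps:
N(C) = -23 + C
Q = 8360 (Q = 152 - 54*(-152) = 152 + 8208 = 8360)
N(-27)/Q = (-23 - 27)/8360 = -50*1/8360 = -5/836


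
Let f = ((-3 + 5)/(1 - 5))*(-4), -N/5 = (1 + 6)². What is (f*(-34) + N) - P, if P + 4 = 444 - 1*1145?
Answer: 392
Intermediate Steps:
N = -245 (N = -5*(1 + 6)² = -5*7² = -5*49 = -245)
f = 2 (f = (2/(-4))*(-4) = (2*(-¼))*(-4) = -½*(-4) = 2)
P = -705 (P = -4 + (444 - 1*1145) = -4 + (444 - 1145) = -4 - 701 = -705)
(f*(-34) + N) - P = (2*(-34) - 245) - 1*(-705) = (-68 - 245) + 705 = -313 + 705 = 392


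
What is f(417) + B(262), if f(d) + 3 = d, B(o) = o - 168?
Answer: 508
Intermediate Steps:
B(o) = -168 + o
f(d) = -3 + d
f(417) + B(262) = (-3 + 417) + (-168 + 262) = 414 + 94 = 508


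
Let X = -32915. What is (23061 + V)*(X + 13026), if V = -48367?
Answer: 503311034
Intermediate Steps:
(23061 + V)*(X + 13026) = (23061 - 48367)*(-32915 + 13026) = -25306*(-19889) = 503311034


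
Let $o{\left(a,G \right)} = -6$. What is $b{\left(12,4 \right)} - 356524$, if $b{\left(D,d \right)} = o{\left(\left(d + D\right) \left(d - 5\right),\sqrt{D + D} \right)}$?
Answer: $-356530$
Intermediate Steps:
$b{\left(D,d \right)} = -6$
$b{\left(12,4 \right)} - 356524 = -6 - 356524 = -356530$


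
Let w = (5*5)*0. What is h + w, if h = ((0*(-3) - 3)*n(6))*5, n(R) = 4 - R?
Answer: 30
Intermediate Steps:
w = 0 (w = 25*0 = 0)
h = 30 (h = ((0*(-3) - 3)*(4 - 1*6))*5 = ((0 - 3)*(4 - 6))*5 = -3*(-2)*5 = 6*5 = 30)
h + w = 30 + 0 = 30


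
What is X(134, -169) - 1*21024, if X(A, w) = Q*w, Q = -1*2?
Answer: -20686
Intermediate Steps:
Q = -2
X(A, w) = -2*w
X(134, -169) - 1*21024 = -2*(-169) - 1*21024 = 338 - 21024 = -20686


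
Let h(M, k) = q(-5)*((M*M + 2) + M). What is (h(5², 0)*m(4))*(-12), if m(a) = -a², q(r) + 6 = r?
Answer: -1377024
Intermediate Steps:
q(r) = -6 + r
h(M, k) = -22 - 11*M - 11*M² (h(M, k) = (-6 - 5)*((M*M + 2) + M) = -11*((M² + 2) + M) = -11*((2 + M²) + M) = -11*(2 + M + M²) = -22 - 11*M - 11*M²)
(h(5², 0)*m(4))*(-12) = ((-22 - 11*5² - 11*(5²)²)*(-1*4²))*(-12) = ((-22 - 11*25 - 11*25²)*(-1*16))*(-12) = ((-22 - 275 - 11*625)*(-16))*(-12) = ((-22 - 275 - 6875)*(-16))*(-12) = -7172*(-16)*(-12) = 114752*(-12) = -1377024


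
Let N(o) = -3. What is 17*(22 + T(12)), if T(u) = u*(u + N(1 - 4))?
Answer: 2210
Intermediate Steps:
T(u) = u*(-3 + u) (T(u) = u*(u - 3) = u*(-3 + u))
17*(22 + T(12)) = 17*(22 + 12*(-3 + 12)) = 17*(22 + 12*9) = 17*(22 + 108) = 17*130 = 2210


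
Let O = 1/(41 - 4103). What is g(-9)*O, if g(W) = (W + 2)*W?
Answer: -21/1354 ≈ -0.015510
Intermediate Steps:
O = -1/4062 (O = 1/(-4062) = -1/4062 ≈ -0.00024618)
g(W) = W*(2 + W) (g(W) = (2 + W)*W = W*(2 + W))
g(-9)*O = -9*(2 - 9)*(-1/4062) = -9*(-7)*(-1/4062) = 63*(-1/4062) = -21/1354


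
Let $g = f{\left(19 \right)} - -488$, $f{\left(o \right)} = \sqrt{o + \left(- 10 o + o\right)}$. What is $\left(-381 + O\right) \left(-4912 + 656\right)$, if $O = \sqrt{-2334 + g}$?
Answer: $1621536 - 4256 \sqrt{-1846 + 2 i \sqrt{38}} \approx 1.6209 \cdot 10^{6} - 1.8286 \cdot 10^{5} i$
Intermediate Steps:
$f{\left(o \right)} = 2 \sqrt{2} \sqrt{- o}$ ($f{\left(o \right)} = \sqrt{o - 9 o} = \sqrt{- 8 o} = 2 \sqrt{2} \sqrt{- o}$)
$g = 488 + 2 i \sqrt{38}$ ($g = 2 \sqrt{2} \sqrt{\left(-1\right) 19} - -488 = 2 \sqrt{2} \sqrt{-19} + 488 = 2 \sqrt{2} i \sqrt{19} + 488 = 2 i \sqrt{38} + 488 = 488 + 2 i \sqrt{38} \approx 488.0 + 12.329 i$)
$O = \sqrt{-1846 + 2 i \sqrt{38}}$ ($O = \sqrt{-2334 + \left(488 + 2 i \sqrt{38}\right)} = \sqrt{-1846 + 2 i \sqrt{38}} \approx 0.1435 + 42.965 i$)
$\left(-381 + O\right) \left(-4912 + 656\right) = \left(-381 + \sqrt{-1846 + 2 i \sqrt{38}}\right) \left(-4912 + 656\right) = \left(-381 + \sqrt{-1846 + 2 i \sqrt{38}}\right) \left(-4256\right) = 1621536 - 4256 \sqrt{-1846 + 2 i \sqrt{38}}$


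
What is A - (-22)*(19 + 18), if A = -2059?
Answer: -1245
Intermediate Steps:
A - (-22)*(19 + 18) = -2059 - (-22)*(19 + 18) = -2059 - (-22)*37 = -2059 - 1*(-814) = -2059 + 814 = -1245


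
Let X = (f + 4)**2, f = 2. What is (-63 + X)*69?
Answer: -1863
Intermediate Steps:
X = 36 (X = (2 + 4)**2 = 6**2 = 36)
(-63 + X)*69 = (-63 + 36)*69 = -27*69 = -1863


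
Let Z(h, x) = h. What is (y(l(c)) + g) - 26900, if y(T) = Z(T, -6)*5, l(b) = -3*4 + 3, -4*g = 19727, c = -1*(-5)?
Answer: -127507/4 ≈ -31877.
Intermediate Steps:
c = 5
g = -19727/4 (g = -1/4*19727 = -19727/4 ≈ -4931.8)
l(b) = -9 (l(b) = -12 + 3 = -9)
y(T) = 5*T (y(T) = T*5 = 5*T)
(y(l(c)) + g) - 26900 = (5*(-9) - 19727/4) - 26900 = (-45 - 19727/4) - 26900 = -19907/4 - 26900 = -127507/4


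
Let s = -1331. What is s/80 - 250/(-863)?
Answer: -1128653/69040 ≈ -16.348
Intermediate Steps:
s/80 - 250/(-863) = -1331/80 - 250/(-863) = -1331*1/80 - 250*(-1/863) = -1331/80 + 250/863 = -1128653/69040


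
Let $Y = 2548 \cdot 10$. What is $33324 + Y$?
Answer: $58804$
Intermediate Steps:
$Y = 25480$
$33324 + Y = 33324 + 25480 = 58804$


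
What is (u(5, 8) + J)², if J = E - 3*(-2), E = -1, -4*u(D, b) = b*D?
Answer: 25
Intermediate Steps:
u(D, b) = -D*b/4 (u(D, b) = -b*D/4 = -D*b/4)
J = 5 (J = -1 - 3*(-2) = -1 + 6 = 5)
(u(5, 8) + J)² = (-¼*5*8 + 5)² = (-10 + 5)² = (-5)² = 25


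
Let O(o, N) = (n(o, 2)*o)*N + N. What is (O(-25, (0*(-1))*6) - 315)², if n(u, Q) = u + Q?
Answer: 99225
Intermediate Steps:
n(u, Q) = Q + u
O(o, N) = N + N*o*(2 + o) (O(o, N) = ((2 + o)*o)*N + N = (o*(2 + o))*N + N = N*o*(2 + o) + N = N + N*o*(2 + o))
(O(-25, (0*(-1))*6) - 315)² = (((0*(-1))*6)*(1 - 25*(2 - 25)) - 315)² = ((0*6)*(1 - 25*(-23)) - 315)² = (0*(1 + 575) - 315)² = (0*576 - 315)² = (0 - 315)² = (-315)² = 99225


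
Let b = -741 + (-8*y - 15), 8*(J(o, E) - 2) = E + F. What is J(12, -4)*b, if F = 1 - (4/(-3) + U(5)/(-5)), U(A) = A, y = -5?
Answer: -4117/3 ≈ -1372.3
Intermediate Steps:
F = 10/3 (F = 1 - (4/(-3) + 5/(-5)) = 1 - (4*(-1/3) + 5*(-1/5)) = 1 - (-4/3 - 1) = 1 - 1*(-7/3) = 1 + 7/3 = 10/3 ≈ 3.3333)
J(o, E) = 29/12 + E/8 (J(o, E) = 2 + (E + 10/3)/8 = 2 + (10/3 + E)/8 = 2 + (5/12 + E/8) = 29/12 + E/8)
b = -716 (b = -741 + (-8*(-5) - 15) = -741 + (40 - 15) = -741 + 25 = -716)
J(12, -4)*b = (29/12 + (1/8)*(-4))*(-716) = (29/12 - 1/2)*(-716) = (23/12)*(-716) = -4117/3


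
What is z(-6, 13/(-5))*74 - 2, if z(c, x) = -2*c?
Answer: 886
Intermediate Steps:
z(-6, 13/(-5))*74 - 2 = -2*(-6)*74 - 2 = 12*74 - 2 = 888 - 2 = 886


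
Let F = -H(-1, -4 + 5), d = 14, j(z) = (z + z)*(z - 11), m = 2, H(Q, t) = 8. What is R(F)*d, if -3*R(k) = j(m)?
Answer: 168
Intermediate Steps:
j(z) = 2*z*(-11 + z) (j(z) = (2*z)*(-11 + z) = 2*z*(-11 + z))
F = -8 (F = -1*8 = -8)
R(k) = 12 (R(k) = -2*2*(-11 + 2)/3 = -2*2*(-9)/3 = -⅓*(-36) = 12)
R(F)*d = 12*14 = 168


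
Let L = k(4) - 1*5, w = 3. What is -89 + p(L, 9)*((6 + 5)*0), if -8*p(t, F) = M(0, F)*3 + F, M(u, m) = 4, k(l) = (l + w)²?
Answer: -89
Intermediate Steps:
k(l) = (3 + l)² (k(l) = (l + 3)² = (3 + l)²)
L = 44 (L = (3 + 4)² - 1*5 = 7² - 5 = 49 - 5 = 44)
p(t, F) = -3/2 - F/8 (p(t, F) = -(4*3 + F)/8 = -(12 + F)/8 = -3/2 - F/8)
-89 + p(L, 9)*((6 + 5)*0) = -89 + (-3/2 - ⅛*9)*((6 + 5)*0) = -89 + (-3/2 - 9/8)*(11*0) = -89 - 21/8*0 = -89 + 0 = -89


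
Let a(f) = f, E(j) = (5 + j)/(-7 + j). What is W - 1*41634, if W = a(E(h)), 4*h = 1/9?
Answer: -10450315/251 ≈ -41635.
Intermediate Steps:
h = 1/36 (h = (¼)/9 = (¼)*(⅑) = 1/36 ≈ 0.027778)
E(j) = (5 + j)/(-7 + j)
W = -181/251 (W = (5 + 1/36)/(-7 + 1/36) = (181/36)/(-251/36) = -36/251*181/36 = -181/251 ≈ -0.72112)
W - 1*41634 = -181/251 - 1*41634 = -181/251 - 41634 = -10450315/251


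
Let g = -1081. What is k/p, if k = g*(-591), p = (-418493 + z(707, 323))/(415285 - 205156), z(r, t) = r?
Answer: -44748441453/139262 ≈ -3.2133e+5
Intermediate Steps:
p = -139262/70043 (p = (-418493 + 707)/(415285 - 205156) = -417786/210129 = -417786*1/210129 = -139262/70043 ≈ -1.9882)
k = 638871 (k = -1081*(-591) = 638871)
k/p = 638871/(-139262/70043) = 638871*(-70043/139262) = -44748441453/139262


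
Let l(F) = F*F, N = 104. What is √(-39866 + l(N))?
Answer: 5*I*√1162 ≈ 170.44*I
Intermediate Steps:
l(F) = F²
√(-39866 + l(N)) = √(-39866 + 104²) = √(-39866 + 10816) = √(-29050) = 5*I*√1162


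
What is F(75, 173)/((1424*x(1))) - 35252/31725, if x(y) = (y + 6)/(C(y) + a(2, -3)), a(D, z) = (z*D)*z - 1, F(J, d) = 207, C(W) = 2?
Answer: -226617511/316234800 ≈ -0.71661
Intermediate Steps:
a(D, z) = -1 + D*z² (a(D, z) = (D*z)*z - 1 = D*z² - 1 = -1 + D*z²)
x(y) = 6/19 + y/19 (x(y) = (y + 6)/(2 + (-1 + 2*(-3)²)) = (6 + y)/(2 + (-1 + 2*9)) = (6 + y)/(2 + (-1 + 18)) = (6 + y)/(2 + 17) = (6 + y)/19 = (6 + y)*(1/19) = 6/19 + y/19)
F(75, 173)/((1424*x(1))) - 35252/31725 = 207/((1424*(6/19 + (1/19)*1))) - 35252/31725 = 207/((1424*(6/19 + 1/19))) - 35252*1/31725 = 207/((1424*(7/19))) - 35252/31725 = 207/(9968/19) - 35252/31725 = 207*(19/9968) - 35252/31725 = 3933/9968 - 35252/31725 = -226617511/316234800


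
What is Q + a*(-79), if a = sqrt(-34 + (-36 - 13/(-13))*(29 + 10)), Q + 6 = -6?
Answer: -12 - 79*I*sqrt(1399) ≈ -12.0 - 2954.9*I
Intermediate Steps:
Q = -12 (Q = -6 - 6 = -12)
a = I*sqrt(1399) (a = sqrt(-34 + (-36 - 13*(-1/13))*39) = sqrt(-34 + (-36 + 1)*39) = sqrt(-34 - 35*39) = sqrt(-34 - 1365) = sqrt(-1399) = I*sqrt(1399) ≈ 37.403*I)
Q + a*(-79) = -12 + (I*sqrt(1399))*(-79) = -12 - 79*I*sqrt(1399)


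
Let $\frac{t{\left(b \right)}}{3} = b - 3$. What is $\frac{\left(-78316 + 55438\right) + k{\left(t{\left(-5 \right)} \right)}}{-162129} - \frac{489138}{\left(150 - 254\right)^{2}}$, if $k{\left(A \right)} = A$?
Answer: $- \frac{92139565}{2043808} \approx -45.082$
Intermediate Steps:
$t{\left(b \right)} = -9 + 3 b$ ($t{\left(b \right)} = 3 \left(b - 3\right) = 3 \left(-3 + b\right) = -9 + 3 b$)
$\frac{\left(-78316 + 55438\right) + k{\left(t{\left(-5 \right)} \right)}}{-162129} - \frac{489138}{\left(150 - 254\right)^{2}} = \frac{\left(-78316 + 55438\right) + \left(-9 + 3 \left(-5\right)\right)}{-162129} - \frac{489138}{\left(150 - 254\right)^{2}} = \left(-22878 - 24\right) \left(- \frac{1}{162129}\right) - \frac{489138}{\left(-104\right)^{2}} = \left(-22878 - 24\right) \left(- \frac{1}{162129}\right) - \frac{489138}{10816} = \left(-22902\right) \left(- \frac{1}{162129}\right) - \frac{18813}{416} = \frac{694}{4913} - \frac{18813}{416} = - \frac{92139565}{2043808}$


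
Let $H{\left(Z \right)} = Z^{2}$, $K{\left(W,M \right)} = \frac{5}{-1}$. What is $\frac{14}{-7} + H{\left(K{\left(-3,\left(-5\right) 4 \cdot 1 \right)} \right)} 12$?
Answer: $298$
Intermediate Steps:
$K{\left(W,M \right)} = -5$ ($K{\left(W,M \right)} = 5 \left(-1\right) = -5$)
$\frac{14}{-7} + H{\left(K{\left(-3,\left(-5\right) 4 \cdot 1 \right)} \right)} 12 = \frac{14}{-7} + \left(-5\right)^{2} \cdot 12 = 14 \left(- \frac{1}{7}\right) + 25 \cdot 12 = -2 + 300 = 298$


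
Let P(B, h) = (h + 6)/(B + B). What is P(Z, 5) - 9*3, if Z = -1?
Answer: -65/2 ≈ -32.500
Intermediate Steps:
P(B, h) = (6 + h)/(2*B) (P(B, h) = (6 + h)/((2*B)) = (6 + h)*(1/(2*B)) = (6 + h)/(2*B))
P(Z, 5) - 9*3 = (½)*(6 + 5)/(-1) - 9*3 = (½)*(-1)*11 - 27 = -11/2 - 27 = -65/2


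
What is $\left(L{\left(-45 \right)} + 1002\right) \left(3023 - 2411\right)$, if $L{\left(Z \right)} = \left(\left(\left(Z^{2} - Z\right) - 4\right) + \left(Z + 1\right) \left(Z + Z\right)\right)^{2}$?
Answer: $22223970936$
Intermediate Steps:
$L{\left(Z \right)} = \left(-4 + Z^{2} - Z + 2 Z \left(1 + Z\right)\right)^{2}$ ($L{\left(Z \right)} = \left(\left(-4 + Z^{2} - Z\right) + \left(1 + Z\right) 2 Z\right)^{2} = \left(\left(-4 + Z^{2} - Z\right) + 2 Z \left(1 + Z\right)\right)^{2} = \left(-4 + Z^{2} - Z + 2 Z \left(1 + Z\right)\right)^{2}$)
$\left(L{\left(-45 \right)} + 1002\right) \left(3023 - 2411\right) = \left(\left(-4 - 45 + 3 \left(-45\right)^{2}\right)^{2} + 1002\right) \left(3023 - 2411\right) = \left(\left(-4 - 45 + 3 \cdot 2025\right)^{2} + 1002\right) 612 = \left(\left(-4 - 45 + 6075\right)^{2} + 1002\right) 612 = \left(6026^{2} + 1002\right) 612 = \left(36312676 + 1002\right) 612 = 36313678 \cdot 612 = 22223970936$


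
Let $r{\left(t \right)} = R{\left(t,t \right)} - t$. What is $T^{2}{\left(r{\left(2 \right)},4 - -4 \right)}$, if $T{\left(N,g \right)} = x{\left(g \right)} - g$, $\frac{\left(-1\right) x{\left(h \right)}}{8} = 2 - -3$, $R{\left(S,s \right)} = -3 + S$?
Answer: $2304$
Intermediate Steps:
$x{\left(h \right)} = -40$ ($x{\left(h \right)} = - 8 \left(2 - -3\right) = - 8 \left(2 + 3\right) = \left(-8\right) 5 = -40$)
$r{\left(t \right)} = -3$ ($r{\left(t \right)} = \left(-3 + t\right) - t = -3$)
$T{\left(N,g \right)} = -40 - g$
$T^{2}{\left(r{\left(2 \right)},4 - -4 \right)} = \left(-40 - \left(4 - -4\right)\right)^{2} = \left(-40 - \left(4 + 4\right)\right)^{2} = \left(-40 - 8\right)^{2} = \left(-48\right)^{2} = 2304$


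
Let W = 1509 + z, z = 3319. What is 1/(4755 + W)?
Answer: 1/9583 ≈ 0.00010435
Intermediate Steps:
W = 4828 (W = 1509 + 3319 = 4828)
1/(4755 + W) = 1/(4755 + 4828) = 1/9583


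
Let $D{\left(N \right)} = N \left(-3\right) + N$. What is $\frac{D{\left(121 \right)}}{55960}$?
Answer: $- \frac{121}{27980} \approx -0.0043245$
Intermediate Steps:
$D{\left(N \right)} = - 2 N$ ($D{\left(N \right)} = - 3 N + N = - 2 N$)
$\frac{D{\left(121 \right)}}{55960} = \frac{\left(-2\right) 121}{55960} = \left(-242\right) \frac{1}{55960} = - \frac{121}{27980}$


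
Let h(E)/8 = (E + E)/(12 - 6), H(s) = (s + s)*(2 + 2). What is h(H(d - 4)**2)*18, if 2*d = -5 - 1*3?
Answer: 196608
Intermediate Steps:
d = -4 (d = (-5 - 1*3)/2 = (-5 - 3)/2 = (1/2)*(-8) = -4)
H(s) = 8*s (H(s) = (2*s)*4 = 8*s)
h(E) = 8*E/3 (h(E) = 8*((E + E)/(12 - 6)) = 8*((2*E)/6) = 8*((2*E)*(1/6)) = 8*(E/3) = 8*E/3)
h(H(d - 4)**2)*18 = (8*(8*(-4 - 4))**2/3)*18 = (8*(8*(-8))**2/3)*18 = ((8/3)*(-64)**2)*18 = ((8/3)*4096)*18 = (32768/3)*18 = 196608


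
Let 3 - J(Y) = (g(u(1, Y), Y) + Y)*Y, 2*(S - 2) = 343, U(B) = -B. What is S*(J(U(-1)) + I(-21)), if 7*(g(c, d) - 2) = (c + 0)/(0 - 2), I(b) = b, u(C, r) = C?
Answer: -101671/28 ≈ -3631.1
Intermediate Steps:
g(c, d) = 2 - c/14 (g(c, d) = 2 + ((c + 0)/(0 - 2))/7 = 2 + (c/(-2))/7 = 2 + (c*(-1/2))/7 = 2 + (-c/2)/7 = 2 - c/14)
S = 347/2 (S = 2 + (1/2)*343 = 2 + 343/2 = 347/2 ≈ 173.50)
J(Y) = 3 - Y*(27/14 + Y) (J(Y) = 3 - ((2 - 1/14*1) + Y)*Y = 3 - ((2 - 1/14) + Y)*Y = 3 - (27/14 + Y)*Y = 3 - Y*(27/14 + Y))
S*(J(U(-1)) + I(-21)) = 347*((3 - (-1*(-1))**2 - (-27)*(-1)/14) - 21)/2 = 347*((3 - 1*1**2 - 27/14*1) - 21)/2 = 347*((3 - 1*1 - 27/14) - 21)/2 = 347*((3 - 1 - 27/14) - 21)/2 = 347*(1/14 - 21)/2 = (347/2)*(-293/14) = -101671/28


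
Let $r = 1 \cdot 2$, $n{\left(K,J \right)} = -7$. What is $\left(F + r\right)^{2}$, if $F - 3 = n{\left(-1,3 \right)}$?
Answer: $4$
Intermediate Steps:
$F = -4$ ($F = 3 - 7 = -4$)
$r = 2$
$\left(F + r\right)^{2} = \left(-4 + 2\right)^{2} = \left(-2\right)^{2} = 4$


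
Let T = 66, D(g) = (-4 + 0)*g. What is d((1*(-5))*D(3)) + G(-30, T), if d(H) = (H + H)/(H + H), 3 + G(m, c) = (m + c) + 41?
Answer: 75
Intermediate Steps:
D(g) = -4*g
G(m, c) = 38 + c + m (G(m, c) = -3 + ((m + c) + 41) = -3 + ((c + m) + 41) = -3 + (41 + c + m) = 38 + c + m)
d(H) = 1 (d(H) = (2*H)/((2*H)) = (2*H)*(1/(2*H)) = 1)
d((1*(-5))*D(3)) + G(-30, T) = 1 + (38 + 66 - 30) = 1 + 74 = 75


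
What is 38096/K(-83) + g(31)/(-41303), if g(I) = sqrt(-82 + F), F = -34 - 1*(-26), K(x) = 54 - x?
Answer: 38096/137 - 3*I*sqrt(10)/41303 ≈ 278.07 - 0.00022969*I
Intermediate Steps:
F = -8 (F = -34 + 26 = -8)
g(I) = 3*I*sqrt(10) (g(I) = sqrt(-82 - 8) = sqrt(-90) = 3*I*sqrt(10))
38096/K(-83) + g(31)/(-41303) = 38096/(54 - 1*(-83)) + (3*I*sqrt(10))/(-41303) = 38096/(54 + 83) + (3*I*sqrt(10))*(-1/41303) = 38096/137 - 3*I*sqrt(10)/41303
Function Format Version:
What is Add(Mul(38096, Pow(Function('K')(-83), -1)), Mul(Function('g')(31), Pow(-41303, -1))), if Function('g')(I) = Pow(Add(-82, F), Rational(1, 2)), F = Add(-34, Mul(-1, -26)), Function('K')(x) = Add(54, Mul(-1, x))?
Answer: Add(Rational(38096, 137), Mul(Rational(-3, 41303), I, Pow(10, Rational(1, 2)))) ≈ Add(278.07, Mul(-0.00022969, I))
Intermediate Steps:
F = -8 (F = Add(-34, 26) = -8)
Function('g')(I) = Mul(3, I, Pow(10, Rational(1, 2))) (Function('g')(I) = Pow(Add(-82, -8), Rational(1, 2)) = Pow(-90, Rational(1, 2)) = Mul(3, I, Pow(10, Rational(1, 2))))
Add(Mul(38096, Pow(Function('K')(-83), -1)), Mul(Function('g')(31), Pow(-41303, -1))) = Add(Mul(38096, Pow(Add(54, Mul(-1, -83)), -1)), Mul(Mul(3, I, Pow(10, Rational(1, 2))), Pow(-41303, -1))) = Add(Mul(38096, Pow(Add(54, 83), -1)), Mul(Mul(3, I, Pow(10, Rational(1, 2))), Rational(-1, 41303))) = Add(Mul(38096, Pow(137, -1)), Mul(Rational(-3, 41303), I, Pow(10, Rational(1, 2)))) = Add(Mul(38096, Rational(1, 137)), Mul(Rational(-3, 41303), I, Pow(10, Rational(1, 2)))) = Add(Rational(38096, 137), Mul(Rational(-3, 41303), I, Pow(10, Rational(1, 2))))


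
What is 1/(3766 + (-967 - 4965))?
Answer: -1/2166 ≈ -0.00046168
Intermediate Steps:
1/(3766 + (-967 - 4965)) = 1/(3766 - 5932) = 1/(-2166) = -1/2166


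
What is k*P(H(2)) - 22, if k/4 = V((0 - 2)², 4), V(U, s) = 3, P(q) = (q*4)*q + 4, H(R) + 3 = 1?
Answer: 218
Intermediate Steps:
H(R) = -2 (H(R) = -3 + 1 = -2)
P(q) = 4 + 4*q² (P(q) = (4*q)*q + 4 = 4*q² + 4 = 4 + 4*q²)
k = 12 (k = 4*3 = 12)
k*P(H(2)) - 22 = 12*(4 + 4*(-2)²) - 22 = 12*(4 + 4*4) - 22 = 12*(4 + 16) - 22 = 12*20 - 22 = 240 - 22 = 218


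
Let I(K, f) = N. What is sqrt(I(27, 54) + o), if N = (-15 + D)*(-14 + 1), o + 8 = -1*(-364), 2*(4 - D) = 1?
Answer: sqrt(2022)/2 ≈ 22.483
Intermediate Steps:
D = 7/2 (D = 4 - 1/2*1 = 4 - 1/2 = 7/2 ≈ 3.5000)
o = 356 (o = -8 - 1*(-364) = -8 + 364 = 356)
N = 299/2 (N = (-15 + 7/2)*(-14 + 1) = -23/2*(-13) = 299/2 ≈ 149.50)
I(K, f) = 299/2
sqrt(I(27, 54) + o) = sqrt(299/2 + 356) = sqrt(1011/2) = sqrt(2022)/2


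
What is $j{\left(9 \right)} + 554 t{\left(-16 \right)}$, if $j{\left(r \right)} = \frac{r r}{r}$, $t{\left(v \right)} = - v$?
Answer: $8873$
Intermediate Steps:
$j{\left(r \right)} = r$ ($j{\left(r \right)} = \frac{r^{2}}{r} = r$)
$j{\left(9 \right)} + 554 t{\left(-16 \right)} = 9 + 554 \left(\left(-1\right) \left(-16\right)\right) = 9 + 554 \cdot 16 = 9 + 8864 = 8873$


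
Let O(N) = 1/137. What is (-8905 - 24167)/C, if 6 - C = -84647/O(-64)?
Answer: -33072/11596645 ≈ -0.0028519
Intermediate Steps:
O(N) = 1/137
C = 11596645 (C = 6 - (-84647)/1/137 = 6 - (-84647)*137 = 6 - 1*(-11596639) = 6 + 11596639 = 11596645)
(-8905 - 24167)/C = (-8905 - 24167)/11596645 = -33072*1/11596645 = -33072/11596645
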